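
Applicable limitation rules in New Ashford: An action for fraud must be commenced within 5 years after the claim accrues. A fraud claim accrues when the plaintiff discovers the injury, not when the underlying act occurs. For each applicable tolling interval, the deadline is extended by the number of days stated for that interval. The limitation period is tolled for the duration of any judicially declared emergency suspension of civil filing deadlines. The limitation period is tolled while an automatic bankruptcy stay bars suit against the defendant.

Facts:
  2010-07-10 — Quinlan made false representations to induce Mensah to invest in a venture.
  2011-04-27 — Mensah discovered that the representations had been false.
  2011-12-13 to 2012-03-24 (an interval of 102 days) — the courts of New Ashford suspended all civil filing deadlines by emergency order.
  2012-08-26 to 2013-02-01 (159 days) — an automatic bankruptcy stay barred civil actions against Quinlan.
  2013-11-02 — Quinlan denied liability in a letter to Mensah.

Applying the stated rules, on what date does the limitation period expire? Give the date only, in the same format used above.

Accrual is tied to discovery, so the period began on 2011-04-27 rather than on 2010-07-10 when the act occurred.
The untolled deadline — 5 years after 2011-04-27 — is 2016-04-27.
The emergency suspension of filing deadlines from 2011-12-13 to 2012-03-24 tolled the period for 102 days, extending the deadline to 2016-08-07.
The automatic bankruptcy stay from 2012-08-26 to 2013-02-01 tolled the period for 159 days, extending the deadline to 2017-01-13.
None of the other events listed affects the running of the period under the stated rules.

2017-01-13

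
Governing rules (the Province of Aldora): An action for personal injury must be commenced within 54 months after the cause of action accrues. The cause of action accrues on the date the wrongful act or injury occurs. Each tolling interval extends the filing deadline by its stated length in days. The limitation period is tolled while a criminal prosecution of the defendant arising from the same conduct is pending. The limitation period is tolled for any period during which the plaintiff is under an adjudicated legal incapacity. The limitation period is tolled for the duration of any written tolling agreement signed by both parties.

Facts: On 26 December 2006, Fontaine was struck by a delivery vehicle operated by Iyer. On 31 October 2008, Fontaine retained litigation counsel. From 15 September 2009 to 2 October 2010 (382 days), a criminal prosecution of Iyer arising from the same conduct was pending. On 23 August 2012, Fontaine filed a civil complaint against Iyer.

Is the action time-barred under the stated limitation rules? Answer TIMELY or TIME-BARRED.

The cause of action accrued on 26 December 2006, the date of the act.
54 months from 26 December 2006 is 26 June 2011.
The pending criminal prosecution from 15 September 2009 to 2 October 2010 tolled the period for 382 days, extending the deadline to 12 July 2012.
None of the other events listed affects the running of the period under the stated rules.
The 23 August 2012 filing falls after the 12 July 2012 deadline; the claim is time-barred.

TIME-BARRED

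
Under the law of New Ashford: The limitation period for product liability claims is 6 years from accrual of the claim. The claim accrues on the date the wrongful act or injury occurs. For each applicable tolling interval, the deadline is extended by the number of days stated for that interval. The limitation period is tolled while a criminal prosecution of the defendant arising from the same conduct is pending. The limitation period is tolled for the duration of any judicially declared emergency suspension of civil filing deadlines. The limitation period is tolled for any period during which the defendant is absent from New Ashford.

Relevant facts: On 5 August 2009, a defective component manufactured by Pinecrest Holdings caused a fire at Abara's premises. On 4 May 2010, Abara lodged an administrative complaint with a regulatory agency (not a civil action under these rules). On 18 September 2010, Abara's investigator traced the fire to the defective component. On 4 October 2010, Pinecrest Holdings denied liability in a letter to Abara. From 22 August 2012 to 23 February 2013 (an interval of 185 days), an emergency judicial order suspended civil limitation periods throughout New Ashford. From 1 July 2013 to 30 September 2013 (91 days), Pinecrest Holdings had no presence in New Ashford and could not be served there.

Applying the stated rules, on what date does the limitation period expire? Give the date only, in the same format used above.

Accrual is governed by the date of the act, so the period began to run on 5 August 2009; the later discovery on 18 September 2010 is irrelevant under the stated rule.
The untolled deadline — 6 years after 5 August 2009 — is 5 August 2015.
The emergency suspension of filing deadlines from 22 August 2012 to 23 February 2013 tolled the period for 185 days, extending the deadline to 6 February 2016.
The period was tolled for 91 days by the defendant's absence from the jurisdiction (1 July 2013 to 30 September 2013), pushing the deadline to 7 May 2016.
The other events in the timeline have no effect on the limitation period under the stated rules.

7 May 2016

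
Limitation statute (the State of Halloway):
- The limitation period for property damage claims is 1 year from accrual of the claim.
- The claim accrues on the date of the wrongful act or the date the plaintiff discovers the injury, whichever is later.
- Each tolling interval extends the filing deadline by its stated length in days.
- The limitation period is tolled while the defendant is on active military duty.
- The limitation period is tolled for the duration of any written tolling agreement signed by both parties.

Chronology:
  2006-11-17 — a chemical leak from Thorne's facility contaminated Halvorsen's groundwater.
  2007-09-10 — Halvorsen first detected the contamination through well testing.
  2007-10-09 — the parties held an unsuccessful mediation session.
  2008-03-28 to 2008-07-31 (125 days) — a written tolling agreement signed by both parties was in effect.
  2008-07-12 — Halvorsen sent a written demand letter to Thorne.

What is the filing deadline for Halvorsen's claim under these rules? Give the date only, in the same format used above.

Taking the later of the act (2006-11-17) and discovery (2007-09-10), the claim accrued on 2007-09-10.
1 year from 2007-09-10 is 2008-09-10.
The written tolling agreement from 2008-03-28 to 2008-07-31 tolled the period for 125 days, extending the deadline to 2009-01-13.
Nothing else in the chronology tolls or restarts the period.

2009-01-13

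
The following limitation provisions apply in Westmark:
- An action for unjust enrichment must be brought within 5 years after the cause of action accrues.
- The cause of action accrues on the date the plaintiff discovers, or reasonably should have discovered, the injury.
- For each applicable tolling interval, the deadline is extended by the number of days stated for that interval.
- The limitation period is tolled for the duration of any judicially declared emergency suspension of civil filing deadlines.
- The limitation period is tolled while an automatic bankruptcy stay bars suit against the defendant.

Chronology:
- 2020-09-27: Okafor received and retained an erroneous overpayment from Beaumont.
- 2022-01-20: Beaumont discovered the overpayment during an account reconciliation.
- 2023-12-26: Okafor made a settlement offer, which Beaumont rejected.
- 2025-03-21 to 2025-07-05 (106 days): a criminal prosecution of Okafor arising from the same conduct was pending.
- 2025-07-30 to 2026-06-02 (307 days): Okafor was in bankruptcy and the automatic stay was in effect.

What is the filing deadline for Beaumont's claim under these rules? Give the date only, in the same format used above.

2027-11-23

Under the discovery rule, the claim accrued on 2022-01-20, when Beaumont discovered the injury — not on the 2020-09-27 date of the underlying act.
5 years from 2022-01-20 is 2027-01-20.
The automatic bankruptcy stay from 2025-07-30 to 2026-06-02 tolled the period for 307 days, extending the deadline to 2027-11-23.
Although a criminal prosecution ran from 2025-03-21 to 2025-07-05, the stated rules do not make that a tolling event, so it is disregarded.
Nothing else in the chronology tolls or restarts the period.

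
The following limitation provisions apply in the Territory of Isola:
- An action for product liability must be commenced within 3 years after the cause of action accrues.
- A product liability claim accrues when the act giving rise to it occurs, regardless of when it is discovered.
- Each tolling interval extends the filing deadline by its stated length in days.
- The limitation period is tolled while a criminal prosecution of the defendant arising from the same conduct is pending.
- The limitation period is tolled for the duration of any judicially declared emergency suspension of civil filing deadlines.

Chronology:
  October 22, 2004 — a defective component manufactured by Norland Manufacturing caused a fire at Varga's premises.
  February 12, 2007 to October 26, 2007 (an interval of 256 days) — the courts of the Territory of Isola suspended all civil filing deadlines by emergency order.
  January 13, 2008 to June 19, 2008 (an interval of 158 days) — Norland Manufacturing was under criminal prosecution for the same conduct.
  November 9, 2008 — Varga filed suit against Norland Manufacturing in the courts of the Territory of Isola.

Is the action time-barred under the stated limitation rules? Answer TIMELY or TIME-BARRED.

TIMELY

The limitation period began to run on October 22, 2004.
The untolled deadline — 3 years after October 22, 2004 — is October 22, 2007.
Because the emergency suspension of filing deadlines ran from February 12, 2007 to October 26, 2007, the deadline is extended by 256 days to July 4, 2008.
The period was tolled for 158 days by the pending criminal prosecution (January 13, 2008 to June 19, 2008), pushing the deadline to December 9, 2008.
Varga filed on November 9, 2008, before the December 9, 2008 deadline, so the action is timely.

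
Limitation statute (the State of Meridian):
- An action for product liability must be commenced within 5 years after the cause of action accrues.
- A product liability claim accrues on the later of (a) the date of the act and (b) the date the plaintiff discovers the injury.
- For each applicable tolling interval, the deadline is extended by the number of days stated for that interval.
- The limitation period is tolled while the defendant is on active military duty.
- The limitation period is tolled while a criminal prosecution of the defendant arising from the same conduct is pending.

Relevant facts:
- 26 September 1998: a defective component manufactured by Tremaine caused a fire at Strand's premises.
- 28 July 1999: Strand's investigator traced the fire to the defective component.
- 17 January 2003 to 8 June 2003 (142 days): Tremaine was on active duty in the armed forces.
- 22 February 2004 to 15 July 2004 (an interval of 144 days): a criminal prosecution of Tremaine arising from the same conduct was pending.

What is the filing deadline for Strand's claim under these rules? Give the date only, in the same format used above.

Because discovery on 28 July 1999 post-dates the 26 September 1998 act, accrual under the later-of rule falls on 28 July 1999.
5 years from 28 July 1999 is 28 July 2004.
Because the defendant's active military service ran from 17 January 2003 to 8 June 2003, the deadline is extended by 142 days to 17 December 2004.
The pending criminal prosecution from 22 February 2004 to 15 July 2004 tolled the period for 144 days, extending the deadline to 10 May 2005.

10 May 2005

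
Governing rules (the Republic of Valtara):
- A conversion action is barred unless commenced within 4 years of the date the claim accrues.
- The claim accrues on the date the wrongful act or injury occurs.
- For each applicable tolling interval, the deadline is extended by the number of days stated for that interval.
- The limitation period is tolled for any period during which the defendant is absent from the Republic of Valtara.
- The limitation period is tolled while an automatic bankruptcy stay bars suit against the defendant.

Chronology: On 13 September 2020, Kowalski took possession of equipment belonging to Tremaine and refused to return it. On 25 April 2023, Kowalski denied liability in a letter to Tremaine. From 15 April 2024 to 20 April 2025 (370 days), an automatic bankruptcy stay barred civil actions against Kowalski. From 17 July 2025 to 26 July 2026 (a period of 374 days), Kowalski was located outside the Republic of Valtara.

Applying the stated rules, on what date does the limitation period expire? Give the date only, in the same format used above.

27 September 2026

The limitation period began to run on 13 September 2020.
The untolled deadline — 4 years after 13 September 2020 — is 13 September 2024.
Because the automatic bankruptcy stay ran from 15 April 2024 to 20 April 2025, the deadline is extended by 370 days to 18 September 2025.
Because the defendant's absence from the jurisdiction ran from 17 July 2025 to 26 July 2026, the deadline is extended by 374 days to 27 September 2026.
The other events in the timeline have no effect on the limitation period under the stated rules.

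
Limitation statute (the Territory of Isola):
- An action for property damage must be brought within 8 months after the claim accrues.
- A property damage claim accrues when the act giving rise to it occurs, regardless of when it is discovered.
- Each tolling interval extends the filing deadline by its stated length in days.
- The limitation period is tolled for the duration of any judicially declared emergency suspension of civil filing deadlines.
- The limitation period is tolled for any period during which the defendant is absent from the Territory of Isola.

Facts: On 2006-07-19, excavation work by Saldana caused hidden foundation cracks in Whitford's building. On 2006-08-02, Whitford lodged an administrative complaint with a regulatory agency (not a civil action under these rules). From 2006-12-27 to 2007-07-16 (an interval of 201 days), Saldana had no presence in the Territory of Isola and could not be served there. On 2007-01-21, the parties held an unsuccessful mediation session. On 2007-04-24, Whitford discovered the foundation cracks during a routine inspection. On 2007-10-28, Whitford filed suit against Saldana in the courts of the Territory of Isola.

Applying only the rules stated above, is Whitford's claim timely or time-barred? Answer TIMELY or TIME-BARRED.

Because the rule ties accrual to occurrence, the claim accrued on 2006-07-19, not on the 2007-04-24 discovery date.
The untolled deadline — 8 months after 2006-07-19 — is 2007-03-19.
Because the defendant's absence from the jurisdiction ran from 2006-12-27 to 2007-07-16, the deadline is extended by 201 days to 2007-10-06.
None of the other events listed affects the running of the period under the stated rules.
Filing on 2007-10-28 missed the 2007-10-06 deadline — the action is time-barred.

TIME-BARRED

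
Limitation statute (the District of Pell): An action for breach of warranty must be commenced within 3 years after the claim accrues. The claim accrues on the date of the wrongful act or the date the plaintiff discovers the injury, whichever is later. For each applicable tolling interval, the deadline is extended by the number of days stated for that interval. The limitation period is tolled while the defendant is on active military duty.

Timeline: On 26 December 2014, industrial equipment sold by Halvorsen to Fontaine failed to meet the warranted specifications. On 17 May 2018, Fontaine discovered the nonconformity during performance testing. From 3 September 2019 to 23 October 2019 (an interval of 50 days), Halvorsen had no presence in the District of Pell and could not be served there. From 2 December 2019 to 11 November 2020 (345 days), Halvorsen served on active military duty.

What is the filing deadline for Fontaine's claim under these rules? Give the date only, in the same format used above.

27 April 2022

The claim accrued on 17 May 2018 — the later of the 26 December 2014 act and the 17 May 2018 discovery.
Adding the 3 years base period to 17 May 2018 gives a deadline of 17 May 2021, before any tolling.
Because the defendant's active military service ran from 2 December 2019 to 11 November 2020, the deadline is extended by 345 days to 27 April 2022.
The defendant's absence from the jurisdiction from 3 September 2019 to 23 October 2019 does not toll the period, because no stated rule makes the defendant's absence a tolling event.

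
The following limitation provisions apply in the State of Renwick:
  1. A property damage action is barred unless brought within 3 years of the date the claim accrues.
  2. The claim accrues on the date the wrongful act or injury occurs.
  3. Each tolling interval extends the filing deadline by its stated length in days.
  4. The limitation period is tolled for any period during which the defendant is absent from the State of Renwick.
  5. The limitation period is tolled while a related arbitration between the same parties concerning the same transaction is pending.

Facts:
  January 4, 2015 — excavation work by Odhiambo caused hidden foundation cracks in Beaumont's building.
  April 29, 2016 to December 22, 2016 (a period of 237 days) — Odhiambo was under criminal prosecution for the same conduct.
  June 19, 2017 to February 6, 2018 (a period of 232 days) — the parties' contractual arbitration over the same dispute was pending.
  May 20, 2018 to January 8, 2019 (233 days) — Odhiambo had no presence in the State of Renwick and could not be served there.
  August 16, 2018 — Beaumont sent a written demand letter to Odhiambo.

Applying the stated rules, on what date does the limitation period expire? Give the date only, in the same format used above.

April 14, 2019

The limitation period began to run on January 4, 2015.
Adding the 3 years base period to January 4, 2015 gives a deadline of January 4, 2018, before any tolling.
The pending related arbitration from June 19, 2017 to February 6, 2018 tolled the period for 232 days, extending the deadline to August 24, 2018.
Because the defendant's absence from the jurisdiction ran from May 20, 2018 to January 8, 2019, the deadline is extended by 233 days to April 14, 2019.
The pending criminal prosecution from April 29, 2016 to December 22, 2016 does not toll the period, because no stated rule makes a criminal prosecution a tolling event.
The other events in the timeline have no effect on the limitation period under the stated rules.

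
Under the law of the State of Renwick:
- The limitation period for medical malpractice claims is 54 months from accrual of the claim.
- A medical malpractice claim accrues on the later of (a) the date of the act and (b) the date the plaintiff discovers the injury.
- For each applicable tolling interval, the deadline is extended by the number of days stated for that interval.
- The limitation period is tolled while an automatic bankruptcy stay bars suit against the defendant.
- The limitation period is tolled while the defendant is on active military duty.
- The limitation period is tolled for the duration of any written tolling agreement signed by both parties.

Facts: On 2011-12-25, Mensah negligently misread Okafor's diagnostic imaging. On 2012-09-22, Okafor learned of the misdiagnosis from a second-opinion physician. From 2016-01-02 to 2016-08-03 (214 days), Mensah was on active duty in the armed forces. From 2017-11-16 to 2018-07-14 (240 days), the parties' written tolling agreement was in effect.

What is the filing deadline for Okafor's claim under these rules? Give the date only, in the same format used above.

The claim accrued on 2012-09-22 — the later of the 2011-12-25 act and the 2012-09-22 discovery.
The untolled deadline — 54 months after 2012-09-22 — is 2017-03-22.
Because the defendant's active military service ran from 2016-01-02 to 2016-08-03, the deadline is extended by 214 days to 2017-10-22.
The written tolling agreement starting 2017-11-16 came too late — the period had run on 2017-10-22 — and so does not extend the deadline.

2017-10-22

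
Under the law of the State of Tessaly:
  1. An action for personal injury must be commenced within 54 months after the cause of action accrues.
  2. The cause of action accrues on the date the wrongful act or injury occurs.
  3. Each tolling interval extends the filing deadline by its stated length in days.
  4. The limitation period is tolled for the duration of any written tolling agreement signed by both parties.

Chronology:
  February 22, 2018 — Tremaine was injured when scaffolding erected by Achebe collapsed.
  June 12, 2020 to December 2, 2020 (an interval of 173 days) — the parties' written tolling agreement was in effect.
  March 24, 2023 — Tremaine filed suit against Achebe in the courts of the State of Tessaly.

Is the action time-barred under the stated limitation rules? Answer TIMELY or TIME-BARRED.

The limitation period began to run on February 22, 2018.
The untolled deadline — 54 months after February 22, 2018 — is August 22, 2022.
Because the written tolling agreement ran from June 12, 2020 to December 2, 2020, the deadline is extended by 173 days to February 11, 2023.
Tremaine filed on March 24, 2023, after the February 11, 2023 deadline, so the action is time-barred.

TIME-BARRED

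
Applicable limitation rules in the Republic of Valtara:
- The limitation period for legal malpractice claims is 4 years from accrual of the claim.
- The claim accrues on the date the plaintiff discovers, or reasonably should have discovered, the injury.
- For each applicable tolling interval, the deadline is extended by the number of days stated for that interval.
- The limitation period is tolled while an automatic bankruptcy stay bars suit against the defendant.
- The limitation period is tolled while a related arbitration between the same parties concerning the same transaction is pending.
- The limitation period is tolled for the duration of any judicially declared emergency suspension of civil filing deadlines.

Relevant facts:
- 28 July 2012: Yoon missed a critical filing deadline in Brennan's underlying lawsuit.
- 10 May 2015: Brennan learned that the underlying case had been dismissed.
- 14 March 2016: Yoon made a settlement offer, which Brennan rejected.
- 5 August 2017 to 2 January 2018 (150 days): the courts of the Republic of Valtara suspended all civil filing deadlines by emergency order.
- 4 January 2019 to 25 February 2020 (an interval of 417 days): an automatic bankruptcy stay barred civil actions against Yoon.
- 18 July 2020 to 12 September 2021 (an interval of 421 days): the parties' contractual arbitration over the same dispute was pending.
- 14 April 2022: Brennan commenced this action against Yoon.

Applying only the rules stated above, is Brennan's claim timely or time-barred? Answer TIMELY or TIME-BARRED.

Accrual is tied to discovery, so the period began on 10 May 2015 rather than on 28 July 2012 when the act occurred.
4 years from 10 May 2015 is 10 May 2019.
The period was tolled for 150 days by the emergency suspension of filing deadlines (5 August 2017 to 2 January 2018), pushing the deadline to 7 October 2019.
The automatic bankruptcy stay from 4 January 2019 to 25 February 2020 tolled the period for 417 days, extending the deadline to 27 November 2020.
Because the pending related arbitration ran from 18 July 2020 to 12 September 2021, the deadline is extended by 421 days to 22 January 2022.
The other events in the timeline have no effect on the limitation period under the stated rules.
Filing on 14 April 2022 missed the 22 January 2022 deadline — the action is time-barred.

TIME-BARRED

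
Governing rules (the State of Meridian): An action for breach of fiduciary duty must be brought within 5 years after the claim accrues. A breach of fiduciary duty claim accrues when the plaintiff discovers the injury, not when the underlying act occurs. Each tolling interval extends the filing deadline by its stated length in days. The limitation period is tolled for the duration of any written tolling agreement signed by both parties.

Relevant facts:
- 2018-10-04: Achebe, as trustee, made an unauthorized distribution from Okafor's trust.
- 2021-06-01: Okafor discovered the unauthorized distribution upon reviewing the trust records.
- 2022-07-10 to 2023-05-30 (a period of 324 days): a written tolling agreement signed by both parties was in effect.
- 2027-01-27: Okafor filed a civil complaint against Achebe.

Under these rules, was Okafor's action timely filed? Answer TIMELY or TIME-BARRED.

The claim did not accrue until Okafor discovered the injury on 2021-06-01; the 2018-10-04 act date does not start the clock under the stated rule.
Adding the 5 years base period to 2021-06-01 gives a deadline of 2026-06-01, before any tolling.
The written tolling agreement from 2022-07-10 to 2023-05-30 tolled the period for 324 days, extending the deadline to 2027-04-21.
Okafor filed on 2027-01-27, before the 2027-04-21 deadline, so the action is timely.

TIMELY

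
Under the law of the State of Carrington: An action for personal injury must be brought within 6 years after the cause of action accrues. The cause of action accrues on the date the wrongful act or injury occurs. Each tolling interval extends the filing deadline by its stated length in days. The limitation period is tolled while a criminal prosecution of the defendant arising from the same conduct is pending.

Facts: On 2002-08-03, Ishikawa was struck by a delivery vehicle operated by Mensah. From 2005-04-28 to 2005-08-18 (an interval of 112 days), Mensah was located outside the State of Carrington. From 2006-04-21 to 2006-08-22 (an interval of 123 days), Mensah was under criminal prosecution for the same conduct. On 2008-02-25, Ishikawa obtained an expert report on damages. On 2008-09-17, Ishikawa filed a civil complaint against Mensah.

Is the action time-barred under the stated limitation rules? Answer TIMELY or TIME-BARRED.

TIMELY

The limitation period began to run on 2002-08-03.
The untolled deadline — 6 years after 2002-08-03 — is 2008-08-03.
The period was tolled for 123 days by the pending criminal prosecution (2006-04-21 to 2006-08-22), pushing the deadline to 2008-12-04.
Although the defendant's absence ran from 2005-04-28 to 2005-08-18, the stated rules do not make that a tolling event, so it is disregarded.
Nothing else in the chronology tolls or restarts the period.
The 2008-09-17 filing precedes the 2008-12-04 deadline; the claim is timely.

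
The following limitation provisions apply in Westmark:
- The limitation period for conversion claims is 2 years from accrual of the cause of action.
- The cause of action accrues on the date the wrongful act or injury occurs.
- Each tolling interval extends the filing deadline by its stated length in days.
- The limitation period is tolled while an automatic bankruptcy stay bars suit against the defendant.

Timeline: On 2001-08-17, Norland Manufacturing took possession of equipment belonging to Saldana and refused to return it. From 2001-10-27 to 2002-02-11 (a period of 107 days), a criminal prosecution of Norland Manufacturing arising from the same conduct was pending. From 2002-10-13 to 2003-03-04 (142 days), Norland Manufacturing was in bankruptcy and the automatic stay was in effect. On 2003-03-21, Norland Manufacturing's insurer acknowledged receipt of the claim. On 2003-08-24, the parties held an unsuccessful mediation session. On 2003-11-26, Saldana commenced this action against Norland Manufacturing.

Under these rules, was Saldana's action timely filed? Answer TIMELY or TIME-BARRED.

TIMELY

The limitation period began to run on 2001-08-17.
2 years from 2001-08-17 is 2003-08-17.
The automatic bankruptcy stay from 2002-10-13 to 2003-03-04 tolled the period for 142 days, extending the deadline to 2004-01-06.
Although a criminal prosecution ran from 2001-10-27 to 2002-02-11, the stated rules do not make that a tolling event, so it is disregarded.
The other events in the timeline have no effect on the limitation period under the stated rules.
Saldana filed on 2003-11-26, before the 2004-01-06 deadline, so the action is timely.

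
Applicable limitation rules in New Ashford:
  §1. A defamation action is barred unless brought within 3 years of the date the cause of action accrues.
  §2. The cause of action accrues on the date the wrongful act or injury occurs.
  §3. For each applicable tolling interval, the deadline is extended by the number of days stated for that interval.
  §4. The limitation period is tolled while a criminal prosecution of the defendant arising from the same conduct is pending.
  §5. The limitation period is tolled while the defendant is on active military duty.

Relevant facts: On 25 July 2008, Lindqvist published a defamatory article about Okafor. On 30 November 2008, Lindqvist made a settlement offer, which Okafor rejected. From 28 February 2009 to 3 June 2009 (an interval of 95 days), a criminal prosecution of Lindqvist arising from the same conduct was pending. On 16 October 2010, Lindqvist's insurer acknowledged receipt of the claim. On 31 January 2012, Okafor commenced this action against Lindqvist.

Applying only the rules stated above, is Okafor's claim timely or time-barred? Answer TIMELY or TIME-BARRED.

TIME-BARRED

The claim accrued on 25 July 2008, when the wrongful act occurred.
Adding the 3 years base period to 25 July 2008 gives a deadline of 25 July 2011, before any tolling.
The pending criminal prosecution from 28 February 2009 to 3 June 2009 tolled the period for 95 days, extending the deadline to 28 October 2011.
None of the other events listed affects the running of the period under the stated rules.
Okafor filed on 31 January 2012, after the 28 October 2011 deadline, so the action is time-barred.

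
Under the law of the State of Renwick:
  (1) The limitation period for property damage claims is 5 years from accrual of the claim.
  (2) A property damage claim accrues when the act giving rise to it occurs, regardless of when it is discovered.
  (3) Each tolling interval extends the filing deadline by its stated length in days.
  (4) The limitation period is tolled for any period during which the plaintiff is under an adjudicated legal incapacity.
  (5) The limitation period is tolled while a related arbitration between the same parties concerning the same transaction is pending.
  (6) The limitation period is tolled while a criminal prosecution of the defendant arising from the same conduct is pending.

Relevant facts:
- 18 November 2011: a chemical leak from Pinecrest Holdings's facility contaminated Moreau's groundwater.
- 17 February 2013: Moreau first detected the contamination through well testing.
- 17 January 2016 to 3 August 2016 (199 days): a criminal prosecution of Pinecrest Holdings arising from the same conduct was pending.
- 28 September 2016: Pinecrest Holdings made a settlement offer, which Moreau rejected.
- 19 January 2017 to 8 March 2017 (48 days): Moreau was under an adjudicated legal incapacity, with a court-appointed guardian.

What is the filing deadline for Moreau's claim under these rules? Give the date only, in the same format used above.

The claim accrued on 18 November 2011, when the wrongful act occurred; under the stated occurrence rule the 17 February 2013 discovery does not delay accrual.
Adding the 5 years base period to 18 November 2011 gives a deadline of 18 November 2016, before any tolling.
The pending criminal prosecution from 17 January 2016 to 3 August 2016 tolled the period for 199 days, extending the deadline to 5 June 2017.
The period was tolled for 48 days by the plaintiff's legal incapacity (19 January 2017 to 8 March 2017), pushing the deadline to 23 July 2017.
None of the other events listed affects the running of the period under the stated rules.

23 July 2017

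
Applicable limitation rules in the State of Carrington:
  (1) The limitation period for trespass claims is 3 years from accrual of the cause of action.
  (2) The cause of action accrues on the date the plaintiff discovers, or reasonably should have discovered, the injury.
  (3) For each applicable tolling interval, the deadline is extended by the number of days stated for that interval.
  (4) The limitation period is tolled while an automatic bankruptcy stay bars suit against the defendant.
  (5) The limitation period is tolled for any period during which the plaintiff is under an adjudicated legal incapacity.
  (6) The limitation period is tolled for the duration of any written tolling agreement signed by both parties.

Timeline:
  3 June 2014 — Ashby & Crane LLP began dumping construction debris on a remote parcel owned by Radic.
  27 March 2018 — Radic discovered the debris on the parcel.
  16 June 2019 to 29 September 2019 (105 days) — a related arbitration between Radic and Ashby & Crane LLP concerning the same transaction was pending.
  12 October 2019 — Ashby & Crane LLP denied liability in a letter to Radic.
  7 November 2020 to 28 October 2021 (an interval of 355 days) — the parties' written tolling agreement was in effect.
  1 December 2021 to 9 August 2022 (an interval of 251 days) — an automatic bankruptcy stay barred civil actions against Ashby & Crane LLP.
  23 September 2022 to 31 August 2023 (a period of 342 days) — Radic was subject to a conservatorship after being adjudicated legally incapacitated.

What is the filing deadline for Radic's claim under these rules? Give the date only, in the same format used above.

31 October 2023

Under the discovery rule, the claim accrued on 27 March 2018, when Radic discovered the injury — not on the 3 June 2014 date of the underlying act.
The untolled deadline — 3 years after 27 March 2018 — is 27 March 2021.
Because the written tolling agreement ran from 7 November 2020 to 28 October 2021, the deadline is extended by 355 days to 17 March 2022.
The automatic bankruptcy stay from 1 December 2021 to 9 August 2022 tolled the period for 251 days, extending the deadline to 23 November 2022.
The period was tolled for 342 days by the plaintiff's legal incapacity (23 September 2022 to 31 August 2023), pushing the deadline to 31 October 2023.
The pending related arbitration from 16 June 2019 to 29 September 2019 does not toll the period, because no stated rule makes a pending arbitration a tolling event.
None of the other events listed affects the running of the period under the stated rules.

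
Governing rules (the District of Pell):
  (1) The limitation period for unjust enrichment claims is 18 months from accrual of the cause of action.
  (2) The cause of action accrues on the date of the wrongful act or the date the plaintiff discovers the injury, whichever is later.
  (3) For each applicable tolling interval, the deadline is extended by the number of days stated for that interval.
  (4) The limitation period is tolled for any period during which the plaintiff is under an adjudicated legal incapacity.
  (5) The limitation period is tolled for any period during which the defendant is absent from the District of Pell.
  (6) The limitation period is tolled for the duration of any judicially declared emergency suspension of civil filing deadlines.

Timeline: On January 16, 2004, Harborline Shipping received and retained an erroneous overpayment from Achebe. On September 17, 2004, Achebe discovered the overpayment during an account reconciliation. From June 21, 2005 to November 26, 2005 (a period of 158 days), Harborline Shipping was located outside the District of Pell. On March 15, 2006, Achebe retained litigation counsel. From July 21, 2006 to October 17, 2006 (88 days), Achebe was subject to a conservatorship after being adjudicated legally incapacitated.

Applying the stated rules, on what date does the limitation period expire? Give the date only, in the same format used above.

November 18, 2006

Taking the later of the act (January 16, 2004) and discovery (September 17, 2004), the claim accrued on September 17, 2004.
18 months from September 17, 2004 is March 17, 2006.
The period was tolled for 158 days by the defendant's absence from the jurisdiction (June 21, 2005 to November 26, 2005), pushing the deadline to August 22, 2006.
The plaintiff's legal incapacity from July 21, 2006 to October 17, 2006 tolled the period for 88 days, extending the deadline to November 18, 2006.
None of the other events listed affects the running of the period under the stated rules.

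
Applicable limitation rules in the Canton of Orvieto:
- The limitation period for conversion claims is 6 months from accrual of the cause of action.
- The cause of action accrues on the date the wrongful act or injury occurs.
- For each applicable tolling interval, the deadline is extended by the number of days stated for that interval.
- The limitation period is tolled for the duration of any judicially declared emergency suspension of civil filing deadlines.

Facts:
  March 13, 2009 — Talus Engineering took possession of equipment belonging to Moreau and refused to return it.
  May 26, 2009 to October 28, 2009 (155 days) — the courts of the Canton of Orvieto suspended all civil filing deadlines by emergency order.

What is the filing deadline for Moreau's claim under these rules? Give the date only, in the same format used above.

The limitation period began to run on March 13, 2009.
6 months from March 13, 2009 is September 13, 2009.
The emergency suspension of filing deadlines from May 26, 2009 to October 28, 2009 tolled the period for 155 days, extending the deadline to February 15, 2010.

February 15, 2010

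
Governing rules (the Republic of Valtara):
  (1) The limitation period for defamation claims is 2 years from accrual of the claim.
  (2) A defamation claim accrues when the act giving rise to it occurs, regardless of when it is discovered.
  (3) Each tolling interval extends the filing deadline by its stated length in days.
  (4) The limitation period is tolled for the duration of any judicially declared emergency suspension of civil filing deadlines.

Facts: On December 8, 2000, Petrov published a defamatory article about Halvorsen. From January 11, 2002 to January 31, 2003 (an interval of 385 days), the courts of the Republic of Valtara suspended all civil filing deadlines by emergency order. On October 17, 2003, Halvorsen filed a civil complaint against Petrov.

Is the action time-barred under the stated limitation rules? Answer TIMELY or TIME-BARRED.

The limitation period began to run on December 8, 2000.
2 years from December 8, 2000 is December 8, 2002.
Because the emergency suspension of filing deadlines ran from January 11, 2002 to January 31, 2003, the deadline is extended by 385 days to December 28, 2003.
Filing on October 17, 2003 beat the December 28, 2003 deadline — the action is timely.

TIMELY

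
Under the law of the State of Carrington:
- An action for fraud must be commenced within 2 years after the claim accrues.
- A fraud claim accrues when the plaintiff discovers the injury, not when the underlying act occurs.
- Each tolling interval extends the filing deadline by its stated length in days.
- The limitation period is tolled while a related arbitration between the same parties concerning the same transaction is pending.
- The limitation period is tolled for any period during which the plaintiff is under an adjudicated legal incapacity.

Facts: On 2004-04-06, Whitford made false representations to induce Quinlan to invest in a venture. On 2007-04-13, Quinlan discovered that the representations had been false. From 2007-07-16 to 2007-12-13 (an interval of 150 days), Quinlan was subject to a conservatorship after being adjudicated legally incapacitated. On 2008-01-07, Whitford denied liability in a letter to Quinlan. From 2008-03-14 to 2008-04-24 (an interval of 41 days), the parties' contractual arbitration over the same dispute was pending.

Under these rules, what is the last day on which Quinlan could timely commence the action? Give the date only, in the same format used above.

The claim did not accrue until Quinlan discovered the injury on 2007-04-13; the 2004-04-06 act date does not start the clock under the stated rule.
The untolled deadline — 2 years after 2007-04-13 — is 2009-04-13.
Because the plaintiff's legal incapacity ran from 2007-07-16 to 2007-12-13, the deadline is extended by 150 days to 2009-09-10.
The pending related arbitration from 2008-03-14 to 2008-04-24 tolled the period for 41 days, extending the deadline to 2009-10-21.
Nothing else in the chronology tolls or restarts the period.

2009-10-21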